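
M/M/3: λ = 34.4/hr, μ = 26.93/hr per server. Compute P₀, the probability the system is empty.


a = λ/μ = 34.4/26.93 = 1.2774; ρ = a/c = 0.4258
Σ_{k=0}^{2} a^k/k! (terms k=0..2) = 1.00000 + 1.27739 + 0.81586 = 3.09324
Tail: a^3/(3!(1−ρ)) = 2.08433/(6·0.5742) = 0.60499
P₀ = 1/(3.09324 + 0.60499) = 1/3.69823 = 0.270399

Final: 0.270399


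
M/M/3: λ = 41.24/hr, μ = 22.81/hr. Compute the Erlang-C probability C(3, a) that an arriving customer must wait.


a = λ/μ = 1.8080; ρ = a/3 = 0.6027
P₀ = 0.144481 (from M/M/c formula)
C(c,a) = [a^c/(c!(1−ρ))]·P₀ = [5.90990/(6·0.3973)]·0.144481
= 2.47894·0.144481 = 0.358160

Final: 0.358160


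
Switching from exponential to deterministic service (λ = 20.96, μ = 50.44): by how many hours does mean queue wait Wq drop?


ρ = 20.96/50.44 = 0.4155
Wq(M/M/1) = ρ/(μ−λ) = 0.4155/29.48 = 0.01410 hr
Wq(M/D/1) = ρ/(2(μ−λ)) = 0.007048 hr
Savings = 0.01410 − 0.007048 = 0.007048 hr

Final: 0.007048 hr


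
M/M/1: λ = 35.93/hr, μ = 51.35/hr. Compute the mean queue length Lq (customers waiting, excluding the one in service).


ρ = 35.93/51.35 = 0.6997
Lq = ρ²/(1−ρ) = 0.4896/0.3003 = 1.6304

Final: 1.6304


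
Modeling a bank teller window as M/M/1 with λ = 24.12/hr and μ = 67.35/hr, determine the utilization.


ρ = λ/μ = 24.12/67.35 = 0.3581

Final: 0.3581


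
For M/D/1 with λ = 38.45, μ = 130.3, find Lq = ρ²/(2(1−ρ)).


ρ = 38.45/130.3 = 0.2951
M/D/1: Lq = ρ²/(2(1−ρ)) = 0.08708/(2·0.7049) = 0.06176

Final: 0.06176


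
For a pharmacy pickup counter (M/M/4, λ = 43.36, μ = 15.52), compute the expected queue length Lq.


a = λ/μ = 2.7938; ρ = a/4 = 0.6985
P₀ = 0.050635
Lq = P₀·a^c·ρ / (c!·(1−ρ)²) = 0.050635·60.92425·0.6985/(24·0.09093)
= 0.98732

Final: 0.98732


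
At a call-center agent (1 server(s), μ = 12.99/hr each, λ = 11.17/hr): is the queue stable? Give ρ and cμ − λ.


Total capacity cμ = 1·12.99 = 12.99/hr
ρ = λ/(cμ) = 11.17/12.99 = 0.8599
Stable ⇔ ρ < 1: YES
Spare capacity = cμ − λ = 12.99 − 11.17 = 1.82/hr

Final: ρ = 0.8599; stable; margin = 1.82/hr


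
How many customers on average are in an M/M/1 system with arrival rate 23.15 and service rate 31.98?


ρ = λ/μ = 23.15/31.98 = 0.7239
L = ρ/(1−ρ) = 0.7239/(1 − 0.7239) = 0.7239/0.2761 = 2.6217

Final: 2.6217


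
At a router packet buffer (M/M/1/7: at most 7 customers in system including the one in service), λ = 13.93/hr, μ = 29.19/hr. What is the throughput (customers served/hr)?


ρ = 0.4772; P_K = (1−ρ)ρ^7/(1−ρ^8) = 0.002955
λ_eff = λ(1 − P_K) = 13.93·(1 − 0.002955) = 13.93·0.997045 = 13.8888 /hr

Final: 13.8888 /hr


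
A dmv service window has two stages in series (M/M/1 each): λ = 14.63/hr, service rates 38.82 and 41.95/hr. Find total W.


Each node sees arrival rate λ = 14.63/hr (tandem ⇒ throughput preserved).
W₁ = 1/(μ₁−λ) = 1/(38.82−14.63) = 0.04134 hr
W₂ = 1/(μ₂−λ) = 1/(41.95−14.63) = 0.03660 hr
W_total = W₁ + W₂ = 0.04134 + 0.03660 = 0.07794 hr

Final: 0.07794 hr


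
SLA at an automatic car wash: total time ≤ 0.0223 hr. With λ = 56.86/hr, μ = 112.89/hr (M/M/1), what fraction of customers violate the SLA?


W ~ Exponential(μ−λ) for M/M/1.
μ − λ = 112.89 − 56.86 = 56.0300
P(W > t) = e^{−(μ−λ)t} = e^{−1.2495} = 0.286657

Final: 0.286657


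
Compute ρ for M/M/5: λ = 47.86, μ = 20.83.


ρ = λ/(cμ) = 47.86/(5·20.83) = 47.86/104.15 = 0.4595

Final: 0.4595


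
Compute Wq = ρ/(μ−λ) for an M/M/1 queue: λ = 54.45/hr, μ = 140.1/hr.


ρ = 54.45/140.1 = 0.3887
Wq = ρ/(μ−λ) = 0.3887/(140.1 − 54.45) = 0.3887/85.65 = 0.004538 hr

Final: 0.004538 hr


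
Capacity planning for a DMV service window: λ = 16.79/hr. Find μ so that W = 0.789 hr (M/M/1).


W = 1/(μ−λ) ⇒ μ − λ = 1/W = 1/0.789 = 1.2674
μ = λ + 1/W = 16.79 + 1.2674 = 18.0574 per hr

Final: 18.0574 /hr


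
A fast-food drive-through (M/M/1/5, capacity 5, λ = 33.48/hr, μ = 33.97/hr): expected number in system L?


ρ = 33.48/33.97 = 0.9856
L = ρ[1 − (K+1)ρ^K + Kρ^(K+1)] / [(1−ρ)(1−ρ^(K+1))]
Numerator: 0.9856·(1 − 6·0.929928 + 5·0.916515) = 0.002960
Denominator: (0.01442)·(0.083485) = 0.001204
L = 0.002960/0.001204 = 2.4576

Final: 2.4576


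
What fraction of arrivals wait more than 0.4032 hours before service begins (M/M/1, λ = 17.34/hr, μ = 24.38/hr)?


ρ = 17.34/24.38 = 0.7112
P(Wq > t) = ρ·e^{−(μ−λ)t} = 0.7112·e^{−2.8385}
= 0.7112·0.058512 = 0.041616

Final: 0.041616


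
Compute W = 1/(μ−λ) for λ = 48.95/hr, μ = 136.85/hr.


W = 1/(μ−λ) = 1/(136.85 − 48.95) = 1/87.90 = 0.01138 hr

Final: 0.01138 hr


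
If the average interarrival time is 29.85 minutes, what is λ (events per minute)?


λ = 1/(interarrival time) in consistent units.
1 minute = 1 min, so λ = 1/29.85 = 0.03350 per minute

Final: 0.03350 /min


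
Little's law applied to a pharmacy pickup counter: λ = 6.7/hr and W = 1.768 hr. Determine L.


L = λW = 6.7·1.768 = 11.8456

Final: 11.8456


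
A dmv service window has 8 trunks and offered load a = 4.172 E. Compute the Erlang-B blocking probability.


B(c,a) = (a^c/c!) / Σ_{k=0}^{c} a^k/k!
a^8/8! = 2.276323
Σ terms (k=0..8): 1.00000 + 4.17200 + 8.70279 + 12.10268 + 12.62310 + 10.53271 + 7.32375 + 4.36495 + 2.27632 = 63.098308
B = 2.276323/63.098308 = 0.036076

Final: 0.036076


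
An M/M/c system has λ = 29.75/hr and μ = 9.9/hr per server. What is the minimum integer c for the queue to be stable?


Stability requires cμ > λ ⇔ c > λ/μ.
λ/μ = 29.75/9.9 = 3.0051
Minimum integer c = ⌊3.0051⌋ + 1 = 4
Check: 4·9.9 = 39.60 > 29.75, while 3·9.9 = 29.70 ≤ 29.75

Final: 4 servers


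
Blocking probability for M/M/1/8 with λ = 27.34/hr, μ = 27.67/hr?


ρ = λ/μ = 27.34/27.67 = 0.9881
P_K = (1−ρ)ρ^K/(1−ρ^(K+1)) = (0.01193·0.908479)/(1 − 0.897644)
= 0.010835/0.102356 = 0.105854

Final: 0.105854


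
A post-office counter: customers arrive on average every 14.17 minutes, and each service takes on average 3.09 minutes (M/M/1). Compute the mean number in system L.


λ = 60/14.17 = 4.2343 /hr
μ = 60/3.09 = 19.4175 /hr
ρ = λ/μ = 4.2343/19.4175 = 0.2181
L = ρ/(1−ρ) = 0.2181/0.7819 = 0.2789

Final: 0.2789


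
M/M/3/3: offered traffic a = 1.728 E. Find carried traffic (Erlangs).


B(3,1.728) = 0.169252 (Erlang-B)
Carried load = a(1 − B) = 1.728·(1 − 0.169252) = 1.728·0.830748 = 1.4355 E

Final: 1.4355 Erlangs


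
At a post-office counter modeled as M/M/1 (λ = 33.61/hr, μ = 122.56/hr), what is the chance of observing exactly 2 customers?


ρ = 33.61/122.56 = 0.2742
P_n = (1−ρ)·ρ^n = (1 − 0.2742)·0.2742^2 = 0.7258·0.075204 = 0.054580

Final: 0.054580


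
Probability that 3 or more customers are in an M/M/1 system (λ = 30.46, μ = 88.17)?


ρ = 30.46/88.17 = 0.3455
P(N ≥ n) = ρ^n = 0.3455^3 = 0.041231

Final: 0.041231


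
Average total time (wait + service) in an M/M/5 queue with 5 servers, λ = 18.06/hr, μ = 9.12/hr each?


a = 1.9803; ρ = 0.3961; P₀ = 0.137059
Lq = P₀·a^c·ρ/(c!(1−ρ)²) = 0.03777
Wq = Lq/λ = 0.03777/18.06 = 0.002091 hr
W = Wq + 1/μ = 0.002091 + 0.10965 = 0.11174 hr

Final: 0.11174 hr


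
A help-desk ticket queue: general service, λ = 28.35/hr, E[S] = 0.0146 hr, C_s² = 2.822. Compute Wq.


ρ = λ·E[S] = 28.35·0.0146 = 0.4139
E[S²] = E[S]²(1+C_s²) = 0.0146²·(1+2.822) = 0.0008147
Wq = λ·E[S²]/(2(1−ρ)) = 28.35·0.0008147/(2·0.5861) = 0.01970 hr

Final: 0.01970 hr


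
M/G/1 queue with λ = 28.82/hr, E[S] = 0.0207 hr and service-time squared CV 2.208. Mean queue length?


ρ = λ·E[S] = 28.82·0.0207 = 0.5966
Lq = ρ²(1+C_s²)/(2(1−ρ)) = 0.3559·(1+2.208)/(2·0.4034)
= 0.3559·3.2080/0.8069 = 1.41504

Final: 1.41504


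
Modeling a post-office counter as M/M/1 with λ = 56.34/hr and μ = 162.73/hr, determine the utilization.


ρ = λ/μ = 56.34/162.73 = 0.3462

Final: 0.3462


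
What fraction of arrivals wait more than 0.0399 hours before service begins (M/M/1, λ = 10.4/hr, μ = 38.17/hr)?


ρ = 10.4/38.17 = 0.2725
P(Wq > t) = ρ·e^{−(μ−λ)t} = 0.2725·e^{−1.1080}
= 0.2725·0.330211 = 0.089971

Final: 0.089971


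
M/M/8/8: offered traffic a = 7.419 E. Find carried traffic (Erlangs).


B(8,7.419) = 0.202842 (Erlang-B)
Carried load = a(1 − B) = 7.419·(1 − 0.202842) = 7.419·0.797158 = 5.9141 E

Final: 5.9141 Erlangs


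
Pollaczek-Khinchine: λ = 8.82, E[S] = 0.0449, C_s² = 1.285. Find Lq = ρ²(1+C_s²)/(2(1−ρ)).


ρ = λ·E[S] = 8.82·0.0449 = 0.3960
Lq = ρ²(1+C_s²)/(2(1−ρ)) = 0.1568·(1+1.285)/(2·0.6040)
= 0.1568·2.2850/1.2080 = 0.29666

Final: 0.29666


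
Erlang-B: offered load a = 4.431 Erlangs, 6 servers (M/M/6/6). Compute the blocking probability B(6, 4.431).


B(c,a) = (a^c/c!) / Σ_{k=0}^{c} a^k/k!
a^6/6! = 10.511822
Σ terms (k=0..6): 1.00000 + 4.43100 + 9.81688 + 14.49953 + 16.06186 + 14.23402 + 10.51182 = 70.555110
B = 10.511822/70.555110 = 0.148987

Final: 0.148987


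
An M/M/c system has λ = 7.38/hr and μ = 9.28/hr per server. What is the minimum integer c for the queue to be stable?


Stability requires cμ > λ ⇔ c > λ/μ.
λ/μ = 7.38/9.28 = 0.7953
Minimum integer c = ⌊0.7953⌋ + 1 = 1
Check: 1·9.28 = 9.28 > 7.38, while 0·9.28 = 0.00 ≤ 7.38

Final: 1 servers


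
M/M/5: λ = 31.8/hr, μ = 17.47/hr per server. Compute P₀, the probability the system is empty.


a = λ/μ = 31.8/17.47 = 1.8203; ρ = a/c = 0.3641
Σ_{k=0}^{4} a^k/k! (terms k=0..4) = 1.00000 + 1.82026 + 1.65668 + 1.00520 + 0.45743 = 5.93957
Tail: a^5/(5!(1−ρ)) = 19.98348/(120·0.6359) = 0.26186
P₀ = 1/(5.93957 + 0.26186) = 1/6.20143 = 0.161253

Final: 0.161253


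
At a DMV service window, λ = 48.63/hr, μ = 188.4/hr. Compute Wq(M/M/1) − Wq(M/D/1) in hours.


ρ = 48.63/188.4 = 0.2581
Wq(M/M/1) = ρ/(μ−λ) = 0.2581/139.77 = 0.001847 hr
Wq(M/D/1) = ρ/(2(μ−λ)) = 0.0009234 hr
Savings = 0.001847 − 0.0009234 = 0.0009234 hr

Final: 0.0009234 hr


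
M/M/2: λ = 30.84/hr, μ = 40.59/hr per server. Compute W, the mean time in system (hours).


a = 0.7598; ρ = 0.3799; P₀ = 0.449384
Lq = P₀·a^c·ρ/(c!(1−ρ)²) = 0.12815
Wq = Lq/λ = 0.12815/30.84 = 0.004155 hr
W = Wq + 1/μ = 0.004155 + 0.02464 = 0.02879 hr

Final: 0.02879 hr


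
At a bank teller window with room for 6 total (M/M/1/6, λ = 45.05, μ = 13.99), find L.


ρ = 45.05/13.99 = 3.2202
L = ρ[1 − (K+1)ρ^K + Kρ^(K+1)] / [(1−ρ)(1−ρ^(K+1))]
Numerator: 3.2202·(1 − 7·1114.968210 + 6·3590.372971) = 44240.002784
Denominator: (-2.2202)·(-3589.372971) = 7968.972442
L = 44240.002784/7968.972442 = 5.5515

Final: 5.5515


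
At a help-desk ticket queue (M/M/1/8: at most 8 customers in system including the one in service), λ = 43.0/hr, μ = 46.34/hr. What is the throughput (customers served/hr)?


ρ = 0.9279; P_K = (1−ρ)ρ^8/(1−ρ^9) = 0.080861
λ_eff = λ(1 − P_K) = 43.0·(1 − 0.080861) = 43.0·0.919139 = 39.5230 /hr

Final: 39.5230 /hr


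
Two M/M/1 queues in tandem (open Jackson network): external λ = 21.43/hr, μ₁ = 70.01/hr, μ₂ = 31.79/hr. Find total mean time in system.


Each node sees arrival rate λ = 21.43/hr (tandem ⇒ throughput preserved).
W₁ = 1/(μ₁−λ) = 1/(70.01−21.43) = 0.02058 hr
W₂ = 1/(μ₂−λ) = 1/(31.79−21.43) = 0.09653 hr
W_total = W₁ + W₂ = 0.02058 + 0.09653 = 0.11711 hr

Final: 0.11711 hr


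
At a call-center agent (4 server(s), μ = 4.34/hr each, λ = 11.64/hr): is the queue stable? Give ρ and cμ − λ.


Total capacity cμ = 4·4.34 = 17.36/hr
ρ = λ/(cμ) = 11.64/17.36 = 0.6705
Stable ⇔ ρ < 1: YES
Spare capacity = cμ − λ = 17.36 − 11.64 = 5.72/hr

Final: ρ = 0.6705; stable; margin = 5.72/hr


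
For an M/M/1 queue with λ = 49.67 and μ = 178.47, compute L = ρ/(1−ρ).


ρ = λ/μ = 49.67/178.47 = 0.2783
L = ρ/(1−ρ) = 0.2783/(1 − 0.2783) = 0.2783/0.7217 = 0.3856

Final: 0.3856


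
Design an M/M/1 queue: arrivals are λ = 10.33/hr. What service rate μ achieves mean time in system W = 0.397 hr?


W = 1/(μ−λ) ⇒ μ − λ = 1/W = 1/0.397 = 2.5189
μ = λ + 1/W = 10.33 + 2.5189 = 12.8489 per hr

Final: 12.8489 /hr


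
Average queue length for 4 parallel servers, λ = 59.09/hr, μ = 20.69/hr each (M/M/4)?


a = λ/μ = 2.8560; ρ = a/4 = 0.7140
P₀ = 0.046492
Lq = P₀·a^c·ρ / (c!·(1−ρ)²) = 0.046492·66.52946·0.7140/(24·0.08180)
= 1.12492

Final: 1.12492


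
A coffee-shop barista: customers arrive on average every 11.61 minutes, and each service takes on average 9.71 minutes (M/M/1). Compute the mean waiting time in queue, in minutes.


λ = 60/11.61 = 5.1680 /hr
μ = 60/9.71 = 6.1792 /hr
ρ = λ/μ = 5.1680/6.1792 = 0.8363
Wq = ρ/(μ−λ) = 0.8363/(6.1792−5.1680) = 0.82705 hr
In minutes: 0.82705·60 = 49.623 min

Final: 49.623 min


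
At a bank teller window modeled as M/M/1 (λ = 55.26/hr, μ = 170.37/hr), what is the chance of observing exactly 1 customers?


ρ = 55.26/170.37 = 0.3244
P_n = (1−ρ)·ρ^n = (1 − 0.3244)·0.3244^1 = 0.6756·0.324353 = 0.219148

Final: 0.219148


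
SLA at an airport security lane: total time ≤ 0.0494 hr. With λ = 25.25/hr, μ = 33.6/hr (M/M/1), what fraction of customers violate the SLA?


W ~ Exponential(μ−λ) for M/M/1.
μ − λ = 33.6 − 25.25 = 8.3500
P(W > t) = e^{−(μ−λ)t} = e^{−0.4125} = 0.662000

Final: 0.662000


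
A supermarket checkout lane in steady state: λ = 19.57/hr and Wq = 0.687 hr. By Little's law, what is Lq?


Lq = λWq = 19.57·0.687 = 13.4446

Final: 13.4446


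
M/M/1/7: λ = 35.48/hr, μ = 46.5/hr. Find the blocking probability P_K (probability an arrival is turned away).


ρ = λ/μ = 35.48/46.5 = 0.7630
P_K = (1−ρ)ρ^K/(1−ρ^(K+1)) = (0.2370·0.150562)/(1 − 0.114880)
= 0.035682/0.885120 = 0.040313

Final: 0.040313


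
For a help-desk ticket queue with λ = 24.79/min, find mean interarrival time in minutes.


Mean interarrival time = 1/λ = 1/24.79 minute = 0.04034 minute
In minutes: 0.04034 × 1 = 0.04034 min

Final: 0.04034 min


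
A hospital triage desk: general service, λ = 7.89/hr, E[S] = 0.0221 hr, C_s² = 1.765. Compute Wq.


ρ = λ·E[S] = 7.89·0.0221 = 0.1744
E[S²] = E[S]²(1+C_s²) = 0.0221²·(1+1.765) = 0.001350
Wq = λ·E[S²]/(2(1−ρ)) = 7.89·0.001350/(2·0.8256) = 0.006453 hr

Final: 0.006453 hr


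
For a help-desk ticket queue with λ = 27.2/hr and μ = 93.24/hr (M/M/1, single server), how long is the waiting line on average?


ρ = 27.2/93.24 = 0.2917
Lq = ρ²/(1−ρ) = 0.08510/0.7083 = 0.1202

Final: 0.1202


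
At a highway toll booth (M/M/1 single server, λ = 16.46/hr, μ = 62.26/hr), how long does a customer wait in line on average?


ρ = 16.46/62.26 = 0.2644
Wq = ρ/(μ−λ) = 0.2644/(62.26 − 16.46) = 0.2644/45.80 = 0.005772 hr

Final: 0.005772 hr


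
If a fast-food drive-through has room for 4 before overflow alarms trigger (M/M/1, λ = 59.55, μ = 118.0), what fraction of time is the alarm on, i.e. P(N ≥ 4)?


ρ = 59.55/118.0 = 0.5047
P(N ≥ n) = ρ^n = 0.5047^4 = 0.064863

Final: 0.064863


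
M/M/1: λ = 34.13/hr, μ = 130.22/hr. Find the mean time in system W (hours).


W = 1/(μ−λ) = 1/(130.22 − 34.13) = 1/96.09 = 0.01041 hr

Final: 0.01041 hr


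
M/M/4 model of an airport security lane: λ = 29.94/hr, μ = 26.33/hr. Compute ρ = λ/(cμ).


ρ = λ/(cμ) = 29.94/(4·26.33) = 29.94/105.32 = 0.2843

Final: 0.2843


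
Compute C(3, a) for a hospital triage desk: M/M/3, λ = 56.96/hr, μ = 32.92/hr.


a = λ/μ = 1.7303; ρ = a/3 = 0.5768
P₀ = 0.159568 (from M/M/c formula)
C(c,a) = [a^c/(c!(1−ρ))]·P₀ = [5.18001/(6·0.4232)]·0.159568
= 2.03978·0.159568 = 0.325484

Final: 0.325484


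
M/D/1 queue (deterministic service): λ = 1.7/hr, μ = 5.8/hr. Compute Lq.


ρ = 1.7/5.8 = 0.2931
M/D/1: Lq = ρ²/(2(1−ρ)) = 0.08591/(2·0.7069) = 0.06077

Final: 0.06077


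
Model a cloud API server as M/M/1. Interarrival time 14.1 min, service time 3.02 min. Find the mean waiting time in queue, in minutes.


λ = 60/14.1 = 4.2553 /hr
μ = 60/3.02 = 19.8675 /hr
ρ = λ/μ = 4.2553/19.8675 = 0.2142
Wq = ρ/(μ−λ) = 0.2142/(19.8675−4.2553) = 0.01372 hr
In minutes: 0.01372·60 = 0.8231 min

Final: 0.8231 min


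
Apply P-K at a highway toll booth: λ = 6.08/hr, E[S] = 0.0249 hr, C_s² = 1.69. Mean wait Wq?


ρ = λ·E[S] = 6.08·0.0249 = 0.1514
E[S²] = E[S]²(1+C_s²) = 0.0249²·(1+1.69) = 0.001668
Wq = λ·E[S²]/(2(1−ρ)) = 6.08·0.001668/(2·0.8486) = 0.005975 hr

Final: 0.005975 hr


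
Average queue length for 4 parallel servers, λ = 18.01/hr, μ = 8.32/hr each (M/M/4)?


a = λ/μ = 2.1647; ρ = a/4 = 0.5412
P₀ = 0.108791
Lq = P₀·a^c·ρ / (c!·(1−ρ)²) = 0.108791·21.95642·0.5412/(24·0.21053)
= 0.25584

Final: 0.25584


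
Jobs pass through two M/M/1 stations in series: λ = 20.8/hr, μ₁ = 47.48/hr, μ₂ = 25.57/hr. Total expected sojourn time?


Each node sees arrival rate λ = 20.8/hr (tandem ⇒ throughput preserved).
W₁ = 1/(μ₁−λ) = 1/(47.48−20.8) = 0.03748 hr
W₂ = 1/(μ₂−λ) = 1/(25.57−20.8) = 0.20964 hr
W_total = W₁ + W₂ = 0.03748 + 0.20964 = 0.24712 hr

Final: 0.24712 hr


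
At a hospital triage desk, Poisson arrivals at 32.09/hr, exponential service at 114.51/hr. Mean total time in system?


W = 1/(μ−λ) = 1/(114.51 − 32.09) = 1/82.42 = 0.01213 hr

Final: 0.01213 hr


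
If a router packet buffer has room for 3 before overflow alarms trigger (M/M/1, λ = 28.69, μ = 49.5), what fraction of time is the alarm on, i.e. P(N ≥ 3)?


ρ = 28.69/49.5 = 0.5796
P(N ≥ n) = ρ^n = 0.5796^3 = 0.194705

Final: 0.194705


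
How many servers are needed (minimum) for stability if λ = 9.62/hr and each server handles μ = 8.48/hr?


Stability requires cμ > λ ⇔ c > λ/μ.
λ/μ = 9.62/8.48 = 1.1344
Minimum integer c = ⌊1.1344⌋ + 1 = 2
Check: 2·8.48 = 16.96 > 9.62, while 1·8.48 = 8.48 ≤ 9.62

Final: 2 servers


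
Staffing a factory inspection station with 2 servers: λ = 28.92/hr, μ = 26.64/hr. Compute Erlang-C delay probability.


a = λ/μ = 1.0856; ρ = a/2 = 0.5428
P₀ = 0.296350 (from M/M/c formula)
C(c,a) = [a^c/(c!(1−ρ))]·P₀ = [1.17850/(2·0.4572)]·0.296350
= 1.28880·0.296350 = 0.381936

Final: 0.381936


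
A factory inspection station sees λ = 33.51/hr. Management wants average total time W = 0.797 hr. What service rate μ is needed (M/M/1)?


W = 1/(μ−λ) ⇒ μ − λ = 1/W = 1/0.797 = 1.2547
μ = λ + 1/W = 33.51 + 1.2547 = 34.7647 per hr

Final: 34.7647 /hr


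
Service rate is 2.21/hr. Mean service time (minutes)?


Mean service time = 1/μ = 1/2.21 hour = 0.45249 hour
In minutes: 0.45249 × 60 = 27.1493 min

Final: 27.1493 min


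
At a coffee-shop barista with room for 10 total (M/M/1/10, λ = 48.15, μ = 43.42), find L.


ρ = 48.15/43.42 = 1.1089
L = ρ[1 − (K+1)ρ^K + Kρ^(K+1)] / [(1−ρ)(1−ρ^(K+1))]
Numerator: 1.1089·(1 − 11·2.812320 + 10·3.118683) = 1.387621
Denominator: (-0.1089)·(-2.118683) = 0.230801
L = 1.387621/0.230801 = 6.0122

Final: 6.0122


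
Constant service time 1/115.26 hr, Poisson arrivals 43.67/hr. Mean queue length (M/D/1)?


ρ = 43.67/115.26 = 0.3789
M/D/1: Lq = ρ²/(2(1−ρ)) = 0.1436/(2·0.6211) = 0.11556

Final: 0.11556


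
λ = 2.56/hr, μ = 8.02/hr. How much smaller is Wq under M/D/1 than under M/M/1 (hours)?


ρ = 2.56/8.02 = 0.3192
Wq(M/M/1) = ρ/(μ−λ) = 0.3192/5.46 = 0.05846 hr
Wq(M/D/1) = ρ/(2(μ−λ)) = 0.02923 hr
Savings = 0.05846 − 0.02923 = 0.02923 hr

Final: 0.02923 hr


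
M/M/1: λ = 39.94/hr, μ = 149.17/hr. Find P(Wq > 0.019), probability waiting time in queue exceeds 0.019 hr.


ρ = 39.94/149.17 = 0.2677
P(Wq > t) = ρ·e^{−(μ−λ)t} = 0.2677·e^{−2.0754}
= 0.2677·0.125510 = 0.033605

Final: 0.033605


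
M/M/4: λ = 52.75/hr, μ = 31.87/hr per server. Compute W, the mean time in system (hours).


a = 1.6552; ρ = 0.4138; P₀ = 0.188177
Lq = P₀·a^c·ρ/(c!(1−ρ)²) = 0.07086
Wq = Lq/λ = 0.07086/52.75 = 0.001343 hr
W = Wq + 1/μ = 0.001343 + 0.03138 = 0.03272 hr

Final: 0.03272 hr


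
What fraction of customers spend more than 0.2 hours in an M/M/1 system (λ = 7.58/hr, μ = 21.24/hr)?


W ~ Exponential(μ−λ) for M/M/1.
μ − λ = 21.24 − 7.58 = 13.6600
P(W > t) = e^{−(μ−λ)t} = e^{−2.7320} = 0.065089

Final: 0.065089


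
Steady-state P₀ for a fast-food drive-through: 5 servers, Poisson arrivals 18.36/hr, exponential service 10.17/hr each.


a = λ/μ = 18.36/10.17 = 1.8053; ρ = a/c = 0.3611
Σ_{k=0}^{4} a^k/k! (terms k=0..4) = 1.00000 + 1.80531 + 1.62957 + 0.98063 + 0.44258 = 5.85809
Tail: a^5/(5!(1−ρ)) = 19.17603/(120·0.6389) = 0.25010
P₀ = 1/(5.85809 + 0.25010) = 1/6.10820 = 0.163714

Final: 0.163714


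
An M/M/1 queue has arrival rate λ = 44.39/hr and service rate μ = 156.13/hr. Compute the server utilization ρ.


ρ = λ/μ = 44.39/156.13 = 0.2843

Final: 0.2843


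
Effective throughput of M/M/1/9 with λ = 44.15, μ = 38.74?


ρ = 1.1396; P_K = (1−ρ)ρ^9/(1−ρ^10) = 0.167991
λ_eff = λ(1 − P_K) = 44.15·(1 − 0.167991) = 44.15·0.832009 = 36.7332 /hr

Final: 36.7332 /hr


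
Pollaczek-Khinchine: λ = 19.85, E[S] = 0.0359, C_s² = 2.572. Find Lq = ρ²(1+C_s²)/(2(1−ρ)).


ρ = λ·E[S] = 19.85·0.0359 = 0.7126
Lq = ρ²(1+C_s²)/(2(1−ρ)) = 0.5078·(1+2.572)/(2·0.2874)
= 0.5078·3.5720/0.5748 = 3.15593

Final: 3.15593


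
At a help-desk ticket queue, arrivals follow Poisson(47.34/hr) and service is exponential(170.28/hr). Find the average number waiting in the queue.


ρ = 47.34/170.28 = 0.2780
Lq = ρ²/(1−ρ) = 0.07729/0.7220 = 0.1071

Final: 0.1071


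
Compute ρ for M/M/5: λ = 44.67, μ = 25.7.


ρ = λ/(cμ) = 44.67/(5·25.7) = 44.67/128.50 = 0.3476

Final: 0.3476


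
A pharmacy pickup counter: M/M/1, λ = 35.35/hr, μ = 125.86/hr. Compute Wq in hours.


ρ = 35.35/125.86 = 0.2809
Wq = ρ/(μ−λ) = 0.2809/(125.86 − 35.35) = 0.2809/90.51 = 0.003103 hr

Final: 0.003103 hr


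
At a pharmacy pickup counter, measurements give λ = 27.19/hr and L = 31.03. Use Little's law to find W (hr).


W = L/λ = 31.03/27.19 = 1.1412 hr

Final: 1.1412 hr


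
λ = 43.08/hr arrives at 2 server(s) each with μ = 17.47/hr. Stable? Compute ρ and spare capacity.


Total capacity cμ = 2·17.47 = 34.94/hr
ρ = λ/(cμ) = 43.08/34.94 = 1.2330
Stable ⇔ ρ < 1: NO
Spare capacity = cμ − λ = 34.94 − 43.08 = -8.14/hr

Final: ρ = 1.2330; unstable; margin = -8.14/hr


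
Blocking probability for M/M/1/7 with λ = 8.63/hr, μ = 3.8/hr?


ρ = λ/μ = 8.63/3.8 = 2.2711
P_K = (1−ρ)ρ^K/(1−ρ^(K+1)) = (-1.2711·311.594938)/(1 − 707.648504)
= -396.053566/-706.648504 = 0.560468

Final: 0.560468


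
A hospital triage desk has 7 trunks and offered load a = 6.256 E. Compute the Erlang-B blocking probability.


B(c,a) = (a^c/c!) / Σ_{k=0}^{c} a^k/k!
a^7/7! = 74.412628
Σ terms (k=0..7): 1.00000 + 6.25600 + 19.56877 + 40.80740 + 63.82278 + 79.85506 + 83.26221 + 74.41263 = 368.984855
B = 74.412628/368.984855 = 0.201669

Final: 0.201669


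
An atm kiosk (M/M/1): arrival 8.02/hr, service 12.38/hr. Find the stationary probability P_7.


ρ = 8.02/12.38 = 0.6478
P_n = (1−ρ)·ρ^n = (1 − 0.6478)·0.6478^7 = 0.3522·0.047882 = 0.016863

Final: 0.016863


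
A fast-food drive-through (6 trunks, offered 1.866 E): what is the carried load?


B(6,1.866) = 0.009101 (Erlang-B)
Carried load = a(1 − B) = 1.866·(1 − 0.009101) = 1.866·0.990899 = 1.8490 E

Final: 1.8490 Erlangs


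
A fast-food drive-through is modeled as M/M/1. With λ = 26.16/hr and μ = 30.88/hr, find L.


ρ = λ/μ = 26.16/30.88 = 0.8472
L = ρ/(1−ρ) = 0.8472/(1 − 0.8472) = 0.8472/0.1528 = 5.5424

Final: 5.5424


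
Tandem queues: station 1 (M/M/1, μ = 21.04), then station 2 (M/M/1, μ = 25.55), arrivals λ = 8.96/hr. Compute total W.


Each node sees arrival rate λ = 8.96/hr (tandem ⇒ throughput preserved).
W₁ = 1/(μ₁−λ) = 1/(21.04−8.96) = 0.08278 hr
W₂ = 1/(μ₂−λ) = 1/(25.55−8.96) = 0.06028 hr
W_total = W₁ + W₂ = 0.08278 + 0.06028 = 0.14306 hr

Final: 0.14306 hr


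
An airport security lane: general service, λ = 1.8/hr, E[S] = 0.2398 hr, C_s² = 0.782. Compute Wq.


ρ = λ·E[S] = 1.8·0.2398 = 0.4316
E[S²] = E[S]²(1+C_s²) = 0.2398²·(1+0.782) = 0.102472
Wq = λ·E[S²]/(2(1−ρ)) = 1.8·0.102472/(2·0.5684) = 0.16227 hr

Final: 0.16227 hr


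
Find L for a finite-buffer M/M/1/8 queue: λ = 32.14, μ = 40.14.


ρ = 32.14/40.14 = 0.8007
L = ρ[1 − (K+1)ρ^K + Kρ^(K+1)] / [(1−ρ)(1−ρ^(K+1))]
Numerator: 0.8007·(1 − 9·0.168946 + 8·0.135275) = 0.449738
Denominator: (0.1993)·(0.864725) = 0.172342
L = 0.449738/0.172342 = 2.6096

Final: 2.6096


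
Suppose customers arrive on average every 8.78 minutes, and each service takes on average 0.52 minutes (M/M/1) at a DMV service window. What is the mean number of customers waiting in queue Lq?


λ = 60/8.78 = 6.8337 /hr
μ = 60/0.52 = 115.3846 /hr
ρ = λ/μ = 6.8337/115.3846 = 0.05923
Lq = ρ²/(1−ρ) = 0.003508/0.9408 = 0.003728

Final: 0.003728


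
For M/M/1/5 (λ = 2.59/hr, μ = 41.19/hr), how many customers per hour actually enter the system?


ρ = 0.06288; P_K = (1−ρ)ρ^5/(1−ρ^6) = 0.0000009212
λ_eff = λ(1 − P_K) = 2.59·(1 − 0.0000009212) = 2.59·0.999999 = 2.5900 /hr

Final: 2.5900 /hr


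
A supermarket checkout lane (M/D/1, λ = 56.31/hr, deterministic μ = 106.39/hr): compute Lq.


ρ = 56.31/106.39 = 0.5293
M/D/1: Lq = ρ²/(2(1−ρ)) = 0.2801/(2·0.4707) = 0.29756

Final: 0.29756


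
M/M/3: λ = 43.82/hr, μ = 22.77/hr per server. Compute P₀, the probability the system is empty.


a = λ/μ = 43.82/22.77 = 1.9245; ρ = a/c = 0.6415
Σ_{k=0}^{2} a^k/k! (terms k=0..2) = 1.00000 + 1.92446 + 1.85178 = 4.77624
Tail: a^3/(3!(1−ρ)) = 7.12735/(6·0.3585) = 3.31339
P₀ = 1/(4.77624 + 3.31339) = 1/8.08963 = 0.123615

Final: 0.123615


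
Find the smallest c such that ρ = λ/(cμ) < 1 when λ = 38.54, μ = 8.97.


Stability requires cμ > λ ⇔ c > λ/μ.
λ/μ = 38.54/8.97 = 4.2965
Minimum integer c = ⌊4.2965⌋ + 1 = 5
Check: 5·8.97 = 44.85 > 38.54, while 4·8.97 = 35.88 ≤ 38.54

Final: 5 servers


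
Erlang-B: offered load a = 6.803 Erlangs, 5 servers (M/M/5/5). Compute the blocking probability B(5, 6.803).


B(c,a) = (a^c/c!) / Σ_{k=0}^{c} a^k/k!
a^5/5! = 121.428634
Σ terms (k=0..5): 1.00000 + 6.80300 + 23.14040 + 52.47472 + 89.24639 + 121.42863 = 294.093149
B = 121.428634/294.093149 = 0.412892

Final: 0.412892


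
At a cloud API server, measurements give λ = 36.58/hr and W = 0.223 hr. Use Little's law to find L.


L = λW = 36.58·0.223 = 8.1573

Final: 8.1573


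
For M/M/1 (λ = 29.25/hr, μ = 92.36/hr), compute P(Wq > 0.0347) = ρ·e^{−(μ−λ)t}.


ρ = 29.25/92.36 = 0.3167
P(Wq > t) = ρ·e^{−(μ−λ)t} = 0.3167·e^{−2.1899}
= 0.3167·0.111926 = 0.035446

Final: 0.035446


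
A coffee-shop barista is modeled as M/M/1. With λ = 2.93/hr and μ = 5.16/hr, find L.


ρ = λ/μ = 2.93/5.16 = 0.5678
L = ρ/(1−ρ) = 0.5678/(1 − 0.5678) = 0.5678/0.4322 = 1.3139

Final: 1.3139


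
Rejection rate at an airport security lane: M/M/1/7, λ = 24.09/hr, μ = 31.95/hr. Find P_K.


ρ = λ/μ = 24.09/31.95 = 0.7540
P_K = (1−ρ)ρ^K/(1−ρ^(K+1)) = (0.2460·0.138536)/(1 − 0.104455)
= 0.034081/0.895545 = 0.038056

Final: 0.038056


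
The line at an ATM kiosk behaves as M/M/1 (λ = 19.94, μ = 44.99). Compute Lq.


ρ = 19.94/44.99 = 0.4432
Lq = ρ²/(1−ρ) = 0.1964/0.5568 = 0.3528

Final: 0.3528


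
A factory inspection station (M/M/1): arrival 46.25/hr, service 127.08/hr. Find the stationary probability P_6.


ρ = 46.25/127.08 = 0.3639
P_n = (1−ρ)·ρ^n = (1 − 0.3639)·0.3639^6 = 0.6361·0.002324 = 0.001478

Final: 0.001478


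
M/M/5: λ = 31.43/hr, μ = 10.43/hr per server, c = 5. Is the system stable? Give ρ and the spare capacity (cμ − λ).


Total capacity cμ = 5·10.43 = 52.15/hr
ρ = λ/(cμ) = 31.43/52.15 = 0.6027
Stable ⇔ ρ < 1: YES
Spare capacity = cμ − λ = 52.15 − 31.43 = 20.72/hr

Final: ρ = 0.6027; stable; margin = 20.72/hr


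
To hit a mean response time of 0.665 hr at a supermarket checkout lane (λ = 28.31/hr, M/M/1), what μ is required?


W = 1/(μ−λ) ⇒ μ − λ = 1/W = 1/0.665 = 1.5038
μ = λ + 1/W = 28.31 + 1.5038 = 29.8138 per hr

Final: 29.8138 /hr


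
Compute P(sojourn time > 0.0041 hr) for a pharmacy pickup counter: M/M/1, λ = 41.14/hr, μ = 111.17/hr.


W ~ Exponential(μ−λ) for M/M/1.
μ − λ = 111.17 − 41.14 = 70.0300
P(W > t) = e^{−(μ−λ)t} = e^{−0.2871} = 0.750419

Final: 0.750419


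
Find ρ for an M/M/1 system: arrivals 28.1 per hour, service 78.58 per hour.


ρ = λ/μ = 28.1/78.58 = 0.3576

Final: 0.3576


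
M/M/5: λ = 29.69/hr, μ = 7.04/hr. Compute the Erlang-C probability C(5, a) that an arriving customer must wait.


a = λ/μ = 4.2173; ρ = a/5 = 0.8435
P₀ = 0.009024 (from M/M/c formula)
C(c,a) = [a^c/(c!(1−ρ))]·P₀ = [1334.09787/(120·0.1565)]·0.009024
= 71.02275·0.009024 = 0.640912

Final: 0.640912


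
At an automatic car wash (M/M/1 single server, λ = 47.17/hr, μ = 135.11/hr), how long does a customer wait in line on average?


ρ = 47.17/135.11 = 0.3491
Wq = ρ/(μ−λ) = 0.3491/(135.11 − 47.17) = 0.3491/87.94 = 0.003970 hr

Final: 0.003970 hr


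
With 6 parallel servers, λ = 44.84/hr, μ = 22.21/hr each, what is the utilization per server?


ρ = λ/(cμ) = 44.84/(6·22.21) = 44.84/133.26 = 0.3365

Final: 0.3365


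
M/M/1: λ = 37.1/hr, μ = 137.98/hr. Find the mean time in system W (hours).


W = 1/(μ−λ) = 1/(137.98 − 37.1) = 1/100.88 = 0.009913 hr

Final: 0.009913 hr


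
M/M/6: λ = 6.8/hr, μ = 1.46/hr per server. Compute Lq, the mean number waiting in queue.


a = λ/μ = 4.6575; ρ = a/6 = 0.7763
P₀ = 0.007431
Lq = P₀·a^c·ρ / (c!·(1−ρ)²) = 0.007431·10207.89846·0.7763/(720·0.05006)
= 1.63353

Final: 1.63353


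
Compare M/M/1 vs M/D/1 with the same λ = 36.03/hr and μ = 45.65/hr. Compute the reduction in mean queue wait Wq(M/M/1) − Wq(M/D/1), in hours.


ρ = 36.03/45.65 = 0.7893
Wq(M/M/1) = ρ/(μ−λ) = 0.7893/9.62 = 0.08204 hr
Wq(M/D/1) = ρ/(2(μ−λ)) = 0.04102 hr
Savings = 0.08204 − 0.04102 = 0.04102 hr

Final: 0.04102 hr


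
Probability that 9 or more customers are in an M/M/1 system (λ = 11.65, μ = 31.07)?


ρ = 11.65/31.07 = 0.3750
P(N ≥ n) = ρ^n = 0.3750^9 = 0.0001465

Final: 0.0001465


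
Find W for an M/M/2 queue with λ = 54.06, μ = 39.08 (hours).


a = 1.3833; ρ = 0.6917; P₀ = 0.182272
Lq = P₀·a^c·ρ/(c!(1−ρ)²) = 1.26870
Wq = Lq/λ = 1.26870/54.06 = 0.02347 hr
W = Wq + 1/μ = 0.02347 + 0.02559 = 0.04906 hr

Final: 0.04906 hr


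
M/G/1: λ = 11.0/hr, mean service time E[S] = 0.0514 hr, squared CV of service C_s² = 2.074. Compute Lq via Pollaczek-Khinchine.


ρ = λ·E[S] = 11.0·0.0514 = 0.5654
Lq = ρ²(1+C_s²)/(2(1−ρ)) = 0.3197·(1+2.074)/(2·0.4346)
= 0.3197·3.0740/0.8692 = 1.13057

Final: 1.13057


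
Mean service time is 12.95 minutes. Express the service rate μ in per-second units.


μ = 1/(service time) in consistent units.
1 second = 0.0166667 min, so μ = 0.0166667/12.95 = 0.001287 per second

Final: 0.001287 /sec


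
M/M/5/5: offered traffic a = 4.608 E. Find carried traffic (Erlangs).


B(5,4.608) = 0.252264 (Erlang-B)
Carried load = a(1 − B) = 4.608·(1 − 0.252264) = 4.608·0.747736 = 3.4456 E

Final: 3.4456 Erlangs


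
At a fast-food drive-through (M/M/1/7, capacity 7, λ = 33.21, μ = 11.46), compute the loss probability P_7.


ρ = λ/μ = 33.21/11.46 = 2.8979
P_K = (1−ρ)ρ^K/(1−ρ^(K+1)) = (-1.8979·1716.286576)/(1 − 4973.636754)
= -3257.350178/-4972.636754 = 0.655055

Final: 0.655055


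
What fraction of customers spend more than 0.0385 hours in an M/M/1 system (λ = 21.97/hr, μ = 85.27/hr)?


W ~ Exponential(μ−λ) for M/M/1.
μ − λ = 85.27 − 21.97 = 63.3000
P(W > t) = e^{−(μ−λ)t} = e^{−2.4370} = 0.087418

Final: 0.087418


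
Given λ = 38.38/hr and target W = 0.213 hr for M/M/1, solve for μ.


W = 1/(μ−λ) ⇒ μ − λ = 1/W = 1/0.213 = 4.6948
μ = λ + 1/W = 38.38 + 4.6948 = 43.0748 per hr

Final: 43.0748 /hr


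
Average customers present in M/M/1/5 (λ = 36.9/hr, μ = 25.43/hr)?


ρ = 36.9/25.43 = 1.4510
L = ρ[1 − (K+1)ρ^K + Kρ^(K+1)] / [(1−ρ)(1−ρ^(K+1))]
Numerator: 1.4510·(1 − 6·6.432800 + 5·9.334263) = 13.167506
Denominator: (-0.4510)·(-8.334263) = 3.759103
L = 13.167506/3.759103 = 3.5028

Final: 3.5028


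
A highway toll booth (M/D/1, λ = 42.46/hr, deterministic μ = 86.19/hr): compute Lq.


ρ = 42.46/86.19 = 0.4926
M/D/1: Lq = ρ²/(2(1−ρ)) = 0.2427/(2·0.5074) = 0.23916

Final: 0.23916


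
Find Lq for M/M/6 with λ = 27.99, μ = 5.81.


a = λ/μ = 4.8176; ρ = a/6 = 0.8029
P₀ = 0.005944
Lq = P₀·a^c·ρ / (c!·(1−ρ)²) = 0.005944·12501.45599·0.8029/(720·0.03884)
= 2.13374

Final: 2.13374


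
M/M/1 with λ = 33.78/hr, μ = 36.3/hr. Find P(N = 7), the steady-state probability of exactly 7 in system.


ρ = 33.78/36.3 = 0.9306
P_n = (1−ρ)·ρ^n = (1 − 0.9306)·0.9306^7 = 0.06942·0.604326 = 0.041953

Final: 0.041953


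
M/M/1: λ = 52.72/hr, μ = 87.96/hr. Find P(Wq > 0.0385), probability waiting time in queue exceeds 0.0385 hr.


ρ = 52.72/87.96 = 0.5994
P(Wq > t) = ρ·e^{−(μ−λ)t} = 0.5994·e^{−1.3567}
= 0.5994·0.257499 = 0.154335

Final: 0.154335


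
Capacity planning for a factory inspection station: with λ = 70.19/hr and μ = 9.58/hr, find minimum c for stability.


Stability requires cμ > λ ⇔ c > λ/μ.
λ/μ = 70.19/9.58 = 7.3267
Minimum integer c = ⌊7.3267⌋ + 1 = 8
Check: 8·9.58 = 76.64 > 70.19, while 7·9.58 = 67.06 ≤ 70.19

Final: 8 servers


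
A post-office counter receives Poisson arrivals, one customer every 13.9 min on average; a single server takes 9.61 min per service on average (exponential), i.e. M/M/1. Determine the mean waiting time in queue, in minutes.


λ = 60/13.9 = 4.3165 /hr
μ = 60/9.61 = 6.2435 /hr
ρ = λ/μ = 4.3165/6.2435 = 0.6914
Wq = ρ/(μ−λ) = 0.6914/(6.2435−4.3165) = 0.35879 hr
In minutes: 0.35879·60 = 21.527 min

Final: 21.527 min


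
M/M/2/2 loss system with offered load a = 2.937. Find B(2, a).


B(c,a) = (a^c/c!) / Σ_{k=0}^{c} a^k/k!
a^2/2! = 4.312984
Σ terms (k=0..2): 1.00000 + 2.93700 + 4.31298 = 8.249985
B = 4.312984/8.249985 = 0.522787

Final: 0.522787


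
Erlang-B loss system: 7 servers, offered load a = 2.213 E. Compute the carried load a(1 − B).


B(7,2.213) = 0.005652 (Erlang-B)
Carried load = a(1 − B) = 2.213·(1 − 0.005652) = 2.213·0.994348 = 2.2005 E

Final: 2.2005 Erlangs


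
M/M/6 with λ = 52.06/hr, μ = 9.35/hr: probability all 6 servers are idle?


a = λ/μ = 52.06/9.35 = 5.5679; ρ = a/c = 0.9280
Σ_{k=0}^{5} a^k/k! (terms k=0..5) = 1.00000 + 5.56791 + 15.50084 + 28.76911 + 40.04598 + 44.59452 = 135.47837
Tail: a^6/(6!(1−ρ)) = 29795.81831/(720·0.07201) = 574.65120
P₀ = 1/(135.47837 + 574.65120) = 1/710.12956 = 0.001408

Final: 0.001408


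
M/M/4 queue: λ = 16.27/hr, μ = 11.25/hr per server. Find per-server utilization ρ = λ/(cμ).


ρ = λ/(cμ) = 16.27/(4·11.25) = 16.27/45.00 = 0.3616

Final: 0.3616


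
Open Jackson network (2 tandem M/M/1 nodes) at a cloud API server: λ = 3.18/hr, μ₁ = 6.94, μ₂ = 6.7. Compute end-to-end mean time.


Each node sees arrival rate λ = 3.18/hr (tandem ⇒ throughput preserved).
W₁ = 1/(μ₁−λ) = 1/(6.94−3.18) = 0.26596 hr
W₂ = 1/(μ₂−λ) = 1/(6.7−3.18) = 0.28409 hr
W_total = W₁ + W₂ = 0.26596 + 0.28409 = 0.55005 hr

Final: 0.55005 hr


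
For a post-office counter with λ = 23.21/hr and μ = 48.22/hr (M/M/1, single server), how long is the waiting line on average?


ρ = 23.21/48.22 = 0.4813
Lq = ρ²/(1−ρ) = 0.2317/0.5187 = 0.4467

Final: 0.4467


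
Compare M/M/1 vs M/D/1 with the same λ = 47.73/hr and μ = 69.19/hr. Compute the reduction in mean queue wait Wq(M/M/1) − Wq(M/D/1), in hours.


ρ = 47.73/69.19 = 0.6898
Wq(M/M/1) = ρ/(μ−λ) = 0.6898/21.46 = 0.03215 hr
Wq(M/D/1) = ρ/(2(μ−λ)) = 0.01607 hr
Savings = 0.03215 − 0.01607 = 0.01607 hr

Final: 0.01607 hr


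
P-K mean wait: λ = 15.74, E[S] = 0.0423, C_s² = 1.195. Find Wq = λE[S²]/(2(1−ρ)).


ρ = λ·E[S] = 15.74·0.0423 = 0.6658
E[S²] = E[S]²(1+C_s²) = 0.0423²·(1+1.195) = 0.003927
Wq = λ·E[S²]/(2(1−ρ)) = 15.74·0.003927/(2·0.3342) = 0.09249 hr

Final: 0.09249 hr


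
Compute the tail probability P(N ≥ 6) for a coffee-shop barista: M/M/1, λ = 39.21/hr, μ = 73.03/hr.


ρ = 39.21/73.03 = 0.5369
P(N ≥ n) = ρ^n = 0.5369^6 = 0.023954

Final: 0.023954


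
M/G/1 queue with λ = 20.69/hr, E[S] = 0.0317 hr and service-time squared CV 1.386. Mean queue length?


ρ = λ·E[S] = 20.69·0.0317 = 0.6559
Lq = ρ²(1+C_s²)/(2(1−ρ)) = 0.4302·(1+1.386)/(2·0.3441)
= 0.4302·2.3860/0.6883 = 1.49129

Final: 1.49129


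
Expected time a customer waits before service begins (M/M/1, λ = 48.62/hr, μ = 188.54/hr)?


ρ = 48.62/188.54 = 0.2579
Wq = ρ/(μ−λ) = 0.2579/(188.54 − 48.62) = 0.2579/139.92 = 0.001843 hr

Final: 0.001843 hr


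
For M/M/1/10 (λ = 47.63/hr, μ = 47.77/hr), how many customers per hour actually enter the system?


ρ = 0.9971; P_K = (1−ρ)ρ^10/(1−ρ^11) = 0.089581
λ_eff = λ(1 − P_K) = 47.63·(1 − 0.089581) = 47.63·0.910419 = 43.3633 /hr

Final: 43.3633 /hr


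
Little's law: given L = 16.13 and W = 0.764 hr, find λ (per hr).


λ = L/W = 16.13/0.764 = 21.1126 /hr

Final: 21.1126 /hr


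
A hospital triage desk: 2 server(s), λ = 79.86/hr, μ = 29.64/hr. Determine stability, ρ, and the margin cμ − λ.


Total capacity cμ = 2·29.64 = 59.28/hr
ρ = λ/(cμ) = 79.86/59.28 = 1.3472
Stable ⇔ ρ < 1: NO
Spare capacity = cμ − λ = 59.28 − 79.86 = -20.58/hr

Final: ρ = 1.3472; unstable; margin = -20.58/hr


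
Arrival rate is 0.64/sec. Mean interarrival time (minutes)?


Mean interarrival time = 1/λ = 1/0.64 second = 1.56250 second
In minutes: 1.56250 × 0.0166667 = 0.02604 min

Final: 0.02604 min


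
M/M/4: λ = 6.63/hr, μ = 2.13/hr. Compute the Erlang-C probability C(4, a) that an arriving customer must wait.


a = λ/μ = 3.1127; ρ = a/4 = 0.7782
P₀ = 0.031630 (from M/M/c formula)
C(c,a) = [a^c/(c!(1−ρ))]·P₀ = [93.87192/(24·0.2218)]·0.031630
= 17.63203·0.031630 = 0.557704

Final: 0.557704


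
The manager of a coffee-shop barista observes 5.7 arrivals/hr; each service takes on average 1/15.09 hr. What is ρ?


ρ = λ/μ = 5.7/15.09 = 0.3777

Final: 0.3777


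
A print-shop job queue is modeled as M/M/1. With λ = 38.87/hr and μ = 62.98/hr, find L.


ρ = λ/μ = 38.87/62.98 = 0.6172
L = ρ/(1−ρ) = 0.6172/(1 − 0.6172) = 0.6172/0.3828 = 1.6122

Final: 1.6122


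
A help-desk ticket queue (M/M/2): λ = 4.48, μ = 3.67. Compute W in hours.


a = 1.2207; ρ = 0.6104; P₀ = 0.241963
Lq = P₀·a^c·ρ/(c!(1−ρ)²) = 0.72474
Wq = Lq/λ = 0.72474/4.48 = 0.16177 hr
W = Wq + 1/μ = 0.16177 + 0.27248 = 0.43425 hr

Final: 0.43425 hr


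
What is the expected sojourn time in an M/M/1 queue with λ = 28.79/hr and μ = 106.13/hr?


W = 1/(μ−λ) = 1/(106.13 − 28.79) = 1/77.34 = 0.01293 hr

Final: 0.01293 hr
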